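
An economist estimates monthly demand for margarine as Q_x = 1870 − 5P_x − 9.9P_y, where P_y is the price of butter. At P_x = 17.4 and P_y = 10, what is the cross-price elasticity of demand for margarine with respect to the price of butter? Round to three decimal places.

-0.059

At P_x = 17.4 and P_y = 10: Q_x = 1684.
∂Q_x/∂P_y = -9.9.
ε = (∂Q_x/∂P_y)(P_y/Q_x) = -9.9 × (10/1684) ≈ -0.059.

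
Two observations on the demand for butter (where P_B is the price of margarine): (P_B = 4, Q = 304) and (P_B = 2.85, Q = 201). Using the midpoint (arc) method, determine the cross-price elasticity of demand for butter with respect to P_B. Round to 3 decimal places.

1.215

ΔQ_A = 201 − 304 = -103; ΔP_B = 2.85 − 4 = -1.15.
Midpoints: Q̄_A = 252.5, P̄_B = 3.42.
ε = (ΔQ_A/Q̄_A)/(ΔP_B/P̄_B) = (-103/252.5)/(-1.15/3.42) ≈ 1.215.
ε > 0: butter and margarine are substitutes.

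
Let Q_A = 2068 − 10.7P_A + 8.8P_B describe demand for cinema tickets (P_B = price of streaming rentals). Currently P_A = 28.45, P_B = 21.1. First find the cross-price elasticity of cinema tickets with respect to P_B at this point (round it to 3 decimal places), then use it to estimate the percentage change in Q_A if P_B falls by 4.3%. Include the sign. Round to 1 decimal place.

At P_A = 28.45, P_B = 21.1: Q_A = 1949.265.
∂Q_A/∂P_B = 8.8.
ε = (∂Q_A/∂P_B)(P_B/Q_A) = 8.8000 × 21.1/1949.265 ≈ 0.095.
%ΔQ_A ≈ ε × %ΔP_B = 0.095 × (-4.3%) = -0.4%.

-0.4%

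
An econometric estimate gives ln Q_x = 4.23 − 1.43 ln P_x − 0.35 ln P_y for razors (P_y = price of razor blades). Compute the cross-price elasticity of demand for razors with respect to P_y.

In a log-linear (constant-elasticity) demand function, the coefficient on ln P_y is the cross-price elasticity.
ε = -0.35. Negative, so razors and razor blades are complements.

-0.35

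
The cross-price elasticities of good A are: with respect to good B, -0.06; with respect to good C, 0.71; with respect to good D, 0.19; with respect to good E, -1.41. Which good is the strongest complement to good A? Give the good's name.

Complements have ε < 0. The most negative value is -1.41 (good E).

good E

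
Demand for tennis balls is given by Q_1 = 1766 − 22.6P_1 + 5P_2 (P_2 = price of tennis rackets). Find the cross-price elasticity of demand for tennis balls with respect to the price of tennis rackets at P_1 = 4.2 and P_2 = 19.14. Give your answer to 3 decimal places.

At P_1 = 4.2 and P_2 = 19.14: Q_1 = 1766.78.
∂Q_1/∂P_2 = 5.
ε = (∂Q_1/∂P_2)(P_2/Q_1) = 5 × (19.14/1766.78) ≈ 0.054.
Since ε > 0, tennis balls and tennis rackets are substitutes.

0.054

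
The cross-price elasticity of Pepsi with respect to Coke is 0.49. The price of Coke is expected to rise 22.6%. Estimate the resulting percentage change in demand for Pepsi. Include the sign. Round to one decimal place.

%ΔQ ≈ ε × %ΔP of Coke = 0.49 × (22.6%) = 11.1%.
Demand for Pepsi rises by about 11.1%.

11.1%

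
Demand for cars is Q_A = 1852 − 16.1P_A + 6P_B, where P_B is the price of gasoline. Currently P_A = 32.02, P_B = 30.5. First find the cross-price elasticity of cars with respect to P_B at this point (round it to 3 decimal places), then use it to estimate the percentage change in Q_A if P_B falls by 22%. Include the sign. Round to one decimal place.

At P_A = 32.02, P_B = 30.5: Q_A = 1519.478.
∂Q_A/∂P_B = 6.
ε = (∂Q_A/∂P_B)(P_B/Q_A) = 6.0000 × 30.5/1519.478 ≈ 0.120.
%ΔQ_A ≈ ε × %ΔP_B = 0.120 × (-22%) = -2.6%.

-2.6%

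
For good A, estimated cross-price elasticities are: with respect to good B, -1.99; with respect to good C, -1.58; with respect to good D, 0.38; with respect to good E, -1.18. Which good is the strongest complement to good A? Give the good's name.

good B

Complements have ε < 0. The most negative value is -1.99 (good B).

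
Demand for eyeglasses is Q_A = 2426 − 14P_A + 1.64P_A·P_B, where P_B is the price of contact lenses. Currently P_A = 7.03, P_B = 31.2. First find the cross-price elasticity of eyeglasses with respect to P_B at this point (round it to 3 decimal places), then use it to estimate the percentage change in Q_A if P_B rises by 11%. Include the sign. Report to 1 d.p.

1.5%

At P_A = 7.03, P_B = 31.2: Q_A = 2687.291.
∂Q_A/∂P_B = 1.64P_A = 11.5292.
ε = (∂Q_A/∂P_B)(P_B/Q_A) = 11.5292 × 31.2/2687.291 ≈ 0.134.
%ΔQ_A ≈ ε × %ΔP_B = 0.134 × (11%) = 1.5%.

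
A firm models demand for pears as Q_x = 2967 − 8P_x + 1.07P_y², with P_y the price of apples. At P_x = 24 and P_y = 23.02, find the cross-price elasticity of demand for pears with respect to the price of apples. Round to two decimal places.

At P_x = 24 and P_y = 23.02: Q_x = 3342.015.
∂Q_x/∂P_y = 2.14P_y = 2.14(23.02) = 49.2628.
ε = (∂Q_x/∂P_y)(P_y/Q_x) = 49.2628 × (23.02/3342.015) ≈ 0.34.

0.34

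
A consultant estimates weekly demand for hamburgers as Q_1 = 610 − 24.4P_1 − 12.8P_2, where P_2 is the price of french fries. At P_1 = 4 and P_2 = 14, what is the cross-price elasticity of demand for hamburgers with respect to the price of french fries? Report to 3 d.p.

At P_1 = 4 and P_2 = 14: Q_1 = 333.2.
∂Q_1/∂P_2 = -12.8.
ε = (∂Q_1/∂P_2)(P_2/Q_1) = -12.8 × (14/333.2) ≈ -0.538.
Since ε < 0, hamburgers and french fries are complements.

-0.538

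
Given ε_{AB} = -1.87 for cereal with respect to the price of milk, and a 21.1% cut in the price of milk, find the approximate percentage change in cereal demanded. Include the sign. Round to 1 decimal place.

%ΔQ ≈ ε × %ΔP of milk = -1.87 × (-21.1%) = 39.5%.
Demand for cereal rises by about 39.5%.

39.5%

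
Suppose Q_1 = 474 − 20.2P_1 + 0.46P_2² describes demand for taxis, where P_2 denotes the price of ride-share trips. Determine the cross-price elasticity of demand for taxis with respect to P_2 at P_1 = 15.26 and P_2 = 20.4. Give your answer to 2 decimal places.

1.07

At P_1 = 15.26 and P_2 = 20.4: Q_1 = 357.182.
∂Q_1/∂P_2 = 0.92P_2 = 0.92(20.4) = 18.7680.
ε = (∂Q_1/∂P_2)(P_2/Q_1) = 18.7680 × (20.4/357.182) ≈ 1.07.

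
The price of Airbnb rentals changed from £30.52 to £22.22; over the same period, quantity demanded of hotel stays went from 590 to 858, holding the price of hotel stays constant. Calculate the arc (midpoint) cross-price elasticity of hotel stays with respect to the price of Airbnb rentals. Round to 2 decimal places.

ΔQ_A = 858 − 590 = 268; ΔP_B = 22.22 − 30.52 = -8.3.
Midpoints: Q̄_A = 724.0, P̄_B = 26.37.
ε = (ΔQ_A/Q̄_A)/(ΔP_B/P̄_B) = (268/724.0)/(-8.3/26.37) ≈ -1.18.
ε < 0: hotel stays and Airbnb rentals are complements.

-1.18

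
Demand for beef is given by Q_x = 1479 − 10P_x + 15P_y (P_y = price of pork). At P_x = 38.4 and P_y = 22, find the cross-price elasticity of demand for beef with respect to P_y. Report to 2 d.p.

At P_x = 38.4 and P_y = 22: Q_x = 1425.
∂Q_x/∂P_y = 15.
ε = (∂Q_x/∂P_y)(P_y/Q_x) = 15 × (22/1425) ≈ 0.23.

0.23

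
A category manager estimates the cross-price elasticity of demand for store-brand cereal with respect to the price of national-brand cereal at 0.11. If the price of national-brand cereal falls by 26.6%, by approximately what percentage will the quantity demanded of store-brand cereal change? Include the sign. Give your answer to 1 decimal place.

-2.9%

%ΔQ ≈ ε × %ΔP of national-brand cereal = 0.11 × (-26.6%) = -2.9%.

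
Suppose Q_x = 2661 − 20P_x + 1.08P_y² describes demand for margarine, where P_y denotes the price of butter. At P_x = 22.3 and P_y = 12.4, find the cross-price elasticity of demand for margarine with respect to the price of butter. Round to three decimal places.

At P_x = 22.3 and P_y = 12.4: Q_x = 2381.061.
∂Q_x/∂P_y = 2.16P_y = 2.16(12.4) = 26.7840.
ε = (∂Q_x/∂P_y)(P_y/Q_x) = 26.7840 × (12.4/2381.061) ≈ 0.139.

0.139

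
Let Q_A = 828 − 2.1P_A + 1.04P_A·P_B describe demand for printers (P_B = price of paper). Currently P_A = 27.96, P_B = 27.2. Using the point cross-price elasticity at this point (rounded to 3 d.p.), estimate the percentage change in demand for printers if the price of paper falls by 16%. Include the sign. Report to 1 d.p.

-8.1%

At P_A = 27.96, P_B = 27.2: Q_A = 1560.216.
∂Q_A/∂P_B = 1.04P_A = 29.0784.
ε = (∂Q_A/∂P_B)(P_B/Q_A) = 29.0784 × 27.2/1560.216 ≈ 0.507.
%ΔQ_A ≈ ε × %ΔP_B = 0.507 × (-16%) = -8.1%.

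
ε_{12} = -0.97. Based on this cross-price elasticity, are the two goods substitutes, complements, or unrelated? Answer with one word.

complements

ε = -0.97 < 0, so a higher price of good 2 lowers demand for good 1: complements.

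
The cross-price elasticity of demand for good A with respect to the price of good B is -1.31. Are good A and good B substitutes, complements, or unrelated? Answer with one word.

ε = -1.31 < 0, so a higher price of good B lowers demand for good A: complements.

complements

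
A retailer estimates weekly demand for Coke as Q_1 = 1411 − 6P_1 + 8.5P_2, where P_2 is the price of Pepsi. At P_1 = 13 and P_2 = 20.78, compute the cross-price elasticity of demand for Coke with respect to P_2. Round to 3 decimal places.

At P_1 = 13 and P_2 = 20.78: Q_1 = 1509.63.
∂Q_1/∂P_2 = 8.5.
ε = (∂Q_1/∂P_2)(P_2/Q_1) = 8.5 × (20.78/1509.63) ≈ 0.117.
Since ε > 0, Coke and Pepsi are substitutes.

0.117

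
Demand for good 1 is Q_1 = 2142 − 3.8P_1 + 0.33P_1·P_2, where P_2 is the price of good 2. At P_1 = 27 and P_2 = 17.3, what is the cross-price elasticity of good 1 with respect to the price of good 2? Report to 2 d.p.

At P_1 = 27 and P_2 = 17.3: Q_1 = 2193.543.
∂Q_1/∂P_2 = 0.33P_1 = 0.33(27) = 8.9100.
ε = (∂Q_1/∂P_2)(P_2/Q_1) = 8.9100 × (17.3/2193.543) ≈ 0.07.
ε > 0: substitutes.

0.07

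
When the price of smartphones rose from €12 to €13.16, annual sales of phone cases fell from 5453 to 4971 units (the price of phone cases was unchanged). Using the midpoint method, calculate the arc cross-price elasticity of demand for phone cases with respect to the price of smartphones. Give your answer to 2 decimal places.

ΔQ_A = 4971 − 5453 = -482; ΔP_B = 13.16 − 12 = 1.16.
Midpoints: Q̄_A = 5212.0, P̄_B = 12.58.
ε = (ΔQ_A/Q̄_A)/(ΔP_B/P̄_B) = (-482/5212.0)/(1.16/12.58) ≈ -1.00.
ε < 0: phone cases and smartphones are complements.

-1.00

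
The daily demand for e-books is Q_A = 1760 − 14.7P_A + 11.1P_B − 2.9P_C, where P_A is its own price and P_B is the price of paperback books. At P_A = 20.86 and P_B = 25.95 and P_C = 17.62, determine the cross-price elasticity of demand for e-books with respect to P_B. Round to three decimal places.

At P_A = 20.86 and P_B = 25.95 and P_C = 17.62: Q_A = 1690.305.
∂Q_A/∂P_B = 11.1.
ε = (∂Q_A/∂P_B)(P_B/Q_A) = 11.1 × (25.95/1690.305) ≈ 0.170.

0.170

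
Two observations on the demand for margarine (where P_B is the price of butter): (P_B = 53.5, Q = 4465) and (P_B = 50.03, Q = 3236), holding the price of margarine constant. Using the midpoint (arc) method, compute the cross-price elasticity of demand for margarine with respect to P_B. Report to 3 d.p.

ΔQ_A = 3236 − 4465 = -1229; ΔP_B = 50.03 − 53.5 = -3.47.
Midpoints: Q̄_A = 3850.5, P̄_B = 51.77.
ε = (ΔQ_A/Q̄_A)/(ΔP_B/P̄_B) = (-1229/3850.5)/(-3.47/51.77) ≈ 4.761.
ε > 0: margarine and butter are substitutes.

4.761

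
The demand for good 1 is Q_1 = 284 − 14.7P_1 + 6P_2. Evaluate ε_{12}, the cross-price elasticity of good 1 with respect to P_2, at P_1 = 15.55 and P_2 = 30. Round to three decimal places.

0.765

At P_1 = 15.55 and P_2 = 30: Q_1 = 235.415.
∂Q_1/∂P_2 = 6.
ε = (∂Q_1/∂P_2)(P_2/Q_1) = 6 × (30/235.415) ≈ 0.765.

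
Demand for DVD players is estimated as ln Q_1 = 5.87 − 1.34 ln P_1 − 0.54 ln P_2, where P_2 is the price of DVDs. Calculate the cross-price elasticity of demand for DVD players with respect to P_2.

-0.54

In a log-linear (constant-elasticity) demand function, the coefficient on ln P_2 is the cross-price elasticity.
ε = -0.54. Negative, so DVD players and DVDs are complements.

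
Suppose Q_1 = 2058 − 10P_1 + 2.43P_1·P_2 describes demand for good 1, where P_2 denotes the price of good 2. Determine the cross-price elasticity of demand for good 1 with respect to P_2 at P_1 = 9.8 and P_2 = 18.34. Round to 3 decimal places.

0.182

At P_1 = 9.8 and P_2 = 18.34: Q_1 = 2396.749.
∂Q_1/∂P_2 = 2.43P_1 = 2.43(9.8) = 23.8140.
ε = (∂Q_1/∂P_2)(P_2/Q_1) = 23.8140 × (18.34/2396.749) ≈ 0.182.
ε > 0: substitutes.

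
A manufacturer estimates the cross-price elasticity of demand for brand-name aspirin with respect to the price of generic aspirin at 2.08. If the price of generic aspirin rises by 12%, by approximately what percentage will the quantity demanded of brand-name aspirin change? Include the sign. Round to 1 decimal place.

%ΔQ ≈ ε × %ΔP of generic aspirin = 2.08 × (12%) = 25.0%.

25.0%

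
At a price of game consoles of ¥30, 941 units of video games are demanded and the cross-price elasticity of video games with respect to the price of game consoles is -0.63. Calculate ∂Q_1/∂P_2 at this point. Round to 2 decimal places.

ε = (∂Q_1/∂P_2)·(P_2/Q_1) ⇒ ∂Q_1/∂P_2 = ε·Q_1/P_2 = -0.63 × 941/30 ≈ -19.76.

-19.76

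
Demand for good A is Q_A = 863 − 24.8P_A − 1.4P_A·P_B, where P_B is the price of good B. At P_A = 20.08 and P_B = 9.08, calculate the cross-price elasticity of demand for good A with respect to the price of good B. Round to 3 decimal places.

At P_A = 20.08 and P_B = 9.08: Q_A = 109.759.
∂Q_A/∂P_B = -1.4P_A = -1.4(20.08) = -28.1120.
ε = (∂Q_A/∂P_B)(P_B/Q_A) = -28.1120 × (9.08/109.759) ≈ -2.326.
ε < 0: complements.

-2.326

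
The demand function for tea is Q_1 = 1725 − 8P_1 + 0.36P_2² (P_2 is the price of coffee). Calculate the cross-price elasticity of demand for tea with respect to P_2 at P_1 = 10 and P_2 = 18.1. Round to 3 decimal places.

At P_1 = 10 and P_2 = 18.1: Q_1 = 1762.940.
∂Q_1/∂P_2 = 0.72P_2 = 0.72(18.1) = 13.0320.
ε = (∂Q_1/∂P_2)(P_2/Q_1) = 13.0320 × (18.1/1762.940) ≈ 0.134.
ε > 0: substitutes.

0.134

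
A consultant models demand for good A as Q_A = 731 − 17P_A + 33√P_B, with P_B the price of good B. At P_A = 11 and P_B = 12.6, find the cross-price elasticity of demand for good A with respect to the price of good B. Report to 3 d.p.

0.089

At P_A = 11 and P_B = 12.6: Q_A = 661.138.
∂Q_A/∂P_B = 33/(2√P_B) = 33/(2√12.6) = 4.6483.
ε = (∂Q_A/∂P_B)(P_B/Q_A) = 4.6483 × (12.6/661.138) ≈ 0.089.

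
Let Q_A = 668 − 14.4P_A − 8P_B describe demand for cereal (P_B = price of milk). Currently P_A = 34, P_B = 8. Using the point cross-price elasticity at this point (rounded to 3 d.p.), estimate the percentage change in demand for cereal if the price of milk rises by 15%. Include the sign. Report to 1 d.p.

At P_A = 34, P_B = 8: Q_A = 114.4.
∂Q_A/∂P_B = -8.
ε = (∂Q_A/∂P_B)(P_B/Q_A) = -8.0000 × 8/114.4 ≈ -0.559.
%ΔQ_A ≈ ε × %ΔP_B = -0.559 × (15%) = -8.4%.

-8.4%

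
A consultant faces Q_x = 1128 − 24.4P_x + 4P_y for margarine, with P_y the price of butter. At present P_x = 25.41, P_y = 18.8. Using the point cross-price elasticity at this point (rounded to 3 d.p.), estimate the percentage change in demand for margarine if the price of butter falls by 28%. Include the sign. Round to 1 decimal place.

At P_x = 25.41, P_y = 18.8: Q_x = 583.196.
∂Q_x/∂P_y = 4.
ε = (∂Q_x/∂P_y)(P_y/Q_x) = 4.0000 × 18.8/583.196 ≈ 0.129.
%ΔQ_x ≈ ε × %ΔP_y = 0.129 × (-28%) = -3.6%.

-3.6%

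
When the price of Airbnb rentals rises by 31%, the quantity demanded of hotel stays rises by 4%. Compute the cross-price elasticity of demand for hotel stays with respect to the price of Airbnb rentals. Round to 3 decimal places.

0.129

ε = (%ΔQ of hotel stays) / (%ΔP of Airbnb rentals) = (4%) / (31%) ≈ 0.129.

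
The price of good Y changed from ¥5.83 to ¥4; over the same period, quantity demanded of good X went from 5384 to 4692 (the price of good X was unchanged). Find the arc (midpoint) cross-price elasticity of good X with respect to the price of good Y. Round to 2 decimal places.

0.37

ΔQ_X = 4692 − 5384 = -692; ΔP_Y = 4 − 5.83 = -1.83.
Midpoints: Q̄_X = 5038.0, P̄_Y = 4.92.
ε = (ΔQ_X/Q̄_X)/(ΔP_Y/P̄_Y) = (-692/5038.0)/(-1.83/4.92) ≈ 0.37.
ε > 0: good X and good Y are substitutes.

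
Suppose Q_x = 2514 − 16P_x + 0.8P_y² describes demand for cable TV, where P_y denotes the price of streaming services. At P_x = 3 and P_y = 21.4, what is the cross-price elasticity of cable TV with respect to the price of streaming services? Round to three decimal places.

At P_x = 3 and P_y = 21.4: Q_x = 2832.368.
∂Q_x/∂P_y = 1.6P_y = 1.6(21.4) = 34.2400.
ε = (∂Q_x/∂P_y)(P_y/Q_x) = 34.2400 × (21.4/2832.368) ≈ 0.259.

0.259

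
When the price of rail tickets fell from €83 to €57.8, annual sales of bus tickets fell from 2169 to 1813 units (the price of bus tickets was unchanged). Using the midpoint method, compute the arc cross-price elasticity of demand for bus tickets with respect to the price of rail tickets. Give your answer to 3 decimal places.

0.500

ΔQ_A = 1813 − 2169 = -356; ΔP_B = 57.8 − 83 = -25.2.
Midpoints: Q̄_A = 1991.0, P̄_B = 70.40.
ε = (ΔQ_A/Q̄_A)/(ΔP_B/P̄_B) = (-356/1991.0)/(-25.2/70.40) ≈ 0.500.
ε > 0: bus tickets and rail tickets are substitutes.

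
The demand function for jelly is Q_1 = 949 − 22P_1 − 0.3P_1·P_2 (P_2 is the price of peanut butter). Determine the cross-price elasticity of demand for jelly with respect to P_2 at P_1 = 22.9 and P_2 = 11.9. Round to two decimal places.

-0.22

At P_1 = 22.9 and P_2 = 11.9: Q_1 = 363.447.
∂Q_1/∂P_2 = -0.3P_1 = -0.3(22.9) = -6.8700.
ε = (∂Q_1/∂P_2)(P_2/Q_1) = -6.8700 × (11.9/363.447) ≈ -0.22.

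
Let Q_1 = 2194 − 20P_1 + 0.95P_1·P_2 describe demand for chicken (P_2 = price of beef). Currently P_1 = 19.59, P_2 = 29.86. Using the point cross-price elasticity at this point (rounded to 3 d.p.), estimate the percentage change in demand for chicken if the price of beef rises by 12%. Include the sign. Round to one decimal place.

At P_1 = 19.59, P_2 = 29.86: Q_1 = 2357.910.
∂Q_1/∂P_2 = 0.95P_1 = 18.6105.
ε = (∂Q_1/∂P_2)(P_2/Q_1) = 18.6105 × 29.86/2357.910 ≈ 0.236.
%ΔQ_1 ≈ ε × %ΔP_2 = 0.236 × (12%) = 2.8%.

2.8%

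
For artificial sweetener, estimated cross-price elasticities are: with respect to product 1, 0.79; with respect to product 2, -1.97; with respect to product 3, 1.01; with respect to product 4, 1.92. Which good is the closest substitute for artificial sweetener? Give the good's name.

product 4

Substitutes have ε > 0. Among the positive values, 1.92 (product 4) is largest.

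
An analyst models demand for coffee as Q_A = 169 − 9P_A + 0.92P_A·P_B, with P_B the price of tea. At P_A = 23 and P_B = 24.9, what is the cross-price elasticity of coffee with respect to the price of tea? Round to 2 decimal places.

At P_A = 23 and P_B = 24.9: Q_A = 488.884.
∂Q_A/∂P_B = 0.92P_A = 0.92(23) = 21.1600.
ε = (∂Q_A/∂P_B)(P_B/Q_A) = 21.1600 × (24.9/488.884) ≈ 1.08.

1.08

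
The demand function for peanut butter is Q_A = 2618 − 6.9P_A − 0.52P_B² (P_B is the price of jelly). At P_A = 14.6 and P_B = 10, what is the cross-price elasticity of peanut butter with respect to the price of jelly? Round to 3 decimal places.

-0.042

At P_A = 14.6 and P_B = 10: Q_A = 2465.26.
∂Q_A/∂P_B = -1.04P_B = -1.04(10) = -10.4000.
ε = (∂Q_A/∂P_B)(P_B/Q_A) = -10.4000 × (10/2465.26) ≈ -0.042.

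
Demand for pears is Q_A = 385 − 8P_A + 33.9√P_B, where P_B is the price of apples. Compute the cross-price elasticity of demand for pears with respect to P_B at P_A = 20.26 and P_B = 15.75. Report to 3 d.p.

0.188

At P_A = 20.26 and P_B = 15.75: Q_A = 357.456.
∂Q_A/∂P_B = 33.9/(2√P_B) = 33.9/(2√15.75) = 4.2710.
ε = (∂Q_A/∂P_B)(P_B/Q_A) = 4.2710 × (15.75/357.456) ≈ 0.188.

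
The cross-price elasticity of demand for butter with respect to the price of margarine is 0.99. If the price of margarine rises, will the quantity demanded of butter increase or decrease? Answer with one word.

increase

ε > 0 and the price of margarine rises, so the quantity of butter moves in the same direction: it increases.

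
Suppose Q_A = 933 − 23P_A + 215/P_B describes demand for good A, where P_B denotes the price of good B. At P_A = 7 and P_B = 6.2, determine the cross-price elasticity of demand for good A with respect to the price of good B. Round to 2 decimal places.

At P_A = 7 and P_B = 6.2: Q_A = 806.677.
∂Q_A/∂P_B = −215/P_B² = -5.5931.
ε = (∂Q_A/∂P_B)(P_B/Q_A) = -5.5931 × (6.2/806.677) ≈ -0.04.

-0.04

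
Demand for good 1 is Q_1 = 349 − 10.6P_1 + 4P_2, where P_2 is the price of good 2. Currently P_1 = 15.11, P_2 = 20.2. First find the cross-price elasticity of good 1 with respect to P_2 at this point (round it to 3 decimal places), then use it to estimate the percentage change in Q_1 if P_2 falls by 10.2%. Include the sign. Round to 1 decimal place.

At P_1 = 15.11, P_2 = 20.2: Q_1 = 269.634.
∂Q_1/∂P_2 = 4.
ε = (∂Q_1/∂P_2)(P_2/Q_1) = 4.0000 × 20.2/269.634 ≈ 0.300.
%ΔQ_1 ≈ ε × %ΔP_2 = 0.300 × (-10.2%) = -3.1%.

-3.1%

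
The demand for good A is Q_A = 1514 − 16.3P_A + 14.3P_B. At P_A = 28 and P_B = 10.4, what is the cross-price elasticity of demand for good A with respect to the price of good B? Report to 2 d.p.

0.12

At P_A = 28 and P_B = 10.4: Q_A = 1206.32.
∂Q_A/∂P_B = 14.3.
ε = (∂Q_A/∂P_B)(P_B/Q_A) = 14.3 × (10.4/1206.32) ≈ 0.12.
Since ε > 0, good A and good B are substitutes.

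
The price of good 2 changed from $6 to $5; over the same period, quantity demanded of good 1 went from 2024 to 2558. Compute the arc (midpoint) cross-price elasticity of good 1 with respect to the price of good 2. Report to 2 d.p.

ΔQ_1 = 2558 − 2024 = 534; ΔP_2 = 5 − 6 = -1.
Midpoints: Q̄_1 = 2291.0, P̄_2 = 5.50.
ε = (ΔQ_1/Q̄_1)/(ΔP_2/P̄_2) = (534/2291.0)/(-1/5.50) ≈ -1.28.

-1.28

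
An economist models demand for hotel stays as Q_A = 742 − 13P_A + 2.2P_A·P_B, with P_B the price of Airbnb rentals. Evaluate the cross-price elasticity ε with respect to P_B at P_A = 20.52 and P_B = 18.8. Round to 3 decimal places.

At P_A = 20.52 and P_B = 18.8: Q_A = 1323.947.
∂Q_A/∂P_B = 2.2P_A = 2.2(20.52) = 45.1440.
ε = (∂Q_A/∂P_B)(P_B/Q_A) = 45.1440 × (18.8/1323.947) ≈ 0.641.
ε > 0: substitutes.

0.641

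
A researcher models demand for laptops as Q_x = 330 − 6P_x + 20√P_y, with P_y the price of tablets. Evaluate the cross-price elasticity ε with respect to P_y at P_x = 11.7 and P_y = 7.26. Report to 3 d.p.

At P_x = 11.7 and P_y = 7.26: Q_x = 313.689.
∂Q_x/∂P_y = 20/(2√P_y) = 20/(2√7.26) = 3.7113.
ε = (∂Q_x/∂P_y)(P_y/Q_x) = 3.7113 × (7.26/313.689) ≈ 0.086.

0.086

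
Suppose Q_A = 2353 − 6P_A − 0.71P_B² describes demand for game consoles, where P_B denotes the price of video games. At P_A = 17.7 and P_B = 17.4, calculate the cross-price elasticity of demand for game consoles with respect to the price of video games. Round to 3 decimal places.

-0.212

At P_A = 17.7 and P_B = 17.4: Q_A = 2031.840.
∂Q_A/∂P_B = -1.42P_B = -1.42(17.4) = -24.7080.
ε = (∂Q_A/∂P_B)(P_B/Q_A) = -24.7080 × (17.4/2031.840) ≈ -0.212.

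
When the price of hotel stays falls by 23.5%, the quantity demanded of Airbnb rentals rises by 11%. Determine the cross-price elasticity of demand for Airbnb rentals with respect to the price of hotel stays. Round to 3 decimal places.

-0.468

ε = (%ΔQ of Airbnb rentals) / (%ΔP of hotel stays) = (11%) / (-23.5%) ≈ -0.468.
Negative cross-price elasticity: complements.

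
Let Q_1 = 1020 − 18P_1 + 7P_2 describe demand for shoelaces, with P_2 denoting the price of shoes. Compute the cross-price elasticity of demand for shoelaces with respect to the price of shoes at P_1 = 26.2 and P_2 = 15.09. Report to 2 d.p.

0.16

At P_1 = 26.2 and P_2 = 15.09: Q_1 = 654.03.
∂Q_1/∂P_2 = 7.
ε = (∂Q_1/∂P_2)(P_2/Q_1) = 7 × (15.09/654.03) ≈ 0.16.
Since ε > 0, shoelaces and shoes are substitutes.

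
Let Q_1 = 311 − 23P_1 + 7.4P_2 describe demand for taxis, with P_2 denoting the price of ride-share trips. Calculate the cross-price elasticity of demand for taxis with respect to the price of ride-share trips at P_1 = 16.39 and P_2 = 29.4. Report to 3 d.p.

1.435

At P_1 = 16.39 and P_2 = 29.4: Q_1 = 151.59.
∂Q_1/∂P_2 = 7.4.
ε = (∂Q_1/∂P_2)(P_2/Q_1) = 7.4 × (29.4/151.59) ≈ 1.435.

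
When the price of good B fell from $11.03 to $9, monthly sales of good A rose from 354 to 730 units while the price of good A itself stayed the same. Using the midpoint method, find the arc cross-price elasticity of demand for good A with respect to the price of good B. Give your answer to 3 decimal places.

ΔQ_A = 730 − 354 = 376; ΔP_B = 9 − 11.03 = -2.03.
Midpoints: Q̄_A = 542.0, P̄_B = 10.02.
ε = (ΔQ_A/Q̄_A)/(ΔP_B/P̄_B) = (376/542.0)/(-2.03/10.02) ≈ -3.423.

-3.423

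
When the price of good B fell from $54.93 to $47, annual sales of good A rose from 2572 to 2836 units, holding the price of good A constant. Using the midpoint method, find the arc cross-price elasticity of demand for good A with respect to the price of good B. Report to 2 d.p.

ΔQ_A = 2836 − 2572 = 264; ΔP_B = 47 − 54.93 = -7.93.
Midpoints: Q̄_A = 2704.0, P̄_B = 50.97.
ε = (ΔQ_A/Q̄_A)/(ΔP_B/P̄_B) = (264/2704.0)/(-7.93/50.97) ≈ -0.63.

-0.63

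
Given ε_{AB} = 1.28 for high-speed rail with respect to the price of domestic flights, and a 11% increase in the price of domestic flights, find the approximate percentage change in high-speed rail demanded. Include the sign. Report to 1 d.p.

%ΔQ ≈ ε × %ΔP of domestic flights = 1.28 × (11%) = 14.1%.

14.1%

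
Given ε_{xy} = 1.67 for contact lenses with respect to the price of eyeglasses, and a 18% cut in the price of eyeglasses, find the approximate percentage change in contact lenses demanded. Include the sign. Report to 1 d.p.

%ΔQ ≈ ε × %ΔP of eyeglasses = 1.67 × (-18%) = -30.1%.

-30.1%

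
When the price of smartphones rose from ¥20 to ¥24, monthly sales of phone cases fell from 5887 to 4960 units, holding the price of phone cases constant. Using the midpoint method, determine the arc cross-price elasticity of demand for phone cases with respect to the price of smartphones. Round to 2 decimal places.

-0.94

ΔQ_A = 4960 − 5887 = -927; ΔP_B = 24 − 20 = 4.
Midpoints: Q̄_A = 5423.5, P̄_B = 22.00.
ε = (ΔQ_A/Q̄_A)/(ΔP_B/P̄_B) = (-927/5423.5)/(4/22.00) ≈ -0.94.
ε < 0: phone cases and smartphones are complements.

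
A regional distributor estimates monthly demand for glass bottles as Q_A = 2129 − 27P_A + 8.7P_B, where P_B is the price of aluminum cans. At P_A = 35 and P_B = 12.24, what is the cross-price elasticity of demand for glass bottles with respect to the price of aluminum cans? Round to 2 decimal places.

At P_A = 35 and P_B = 12.24: Q_A = 1290.488.
∂Q_A/∂P_B = 8.7.
ε = (∂Q_A/∂P_B)(P_B/Q_A) = 8.7 × (12.24/1290.488) ≈ 0.08.
Since ε > 0, glass bottles and aluminum cans are substitutes.

0.08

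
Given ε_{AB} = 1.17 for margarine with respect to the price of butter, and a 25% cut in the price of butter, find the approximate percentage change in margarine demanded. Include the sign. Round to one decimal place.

-29.3%

%ΔQ ≈ ε × %ΔP of butter = 1.17 × (-25%) = -29.3%.
Demand for margarine falls by about 29.3%.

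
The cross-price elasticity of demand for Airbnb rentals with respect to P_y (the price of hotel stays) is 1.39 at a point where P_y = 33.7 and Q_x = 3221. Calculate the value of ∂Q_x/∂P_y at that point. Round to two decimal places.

ε = (∂Q_x/∂P_y)·(P_y/Q_x) ⇒ ∂Q_x/∂P_y = ε·Q_x/P_y = 1.39 × 3221/33.7 ≈ 132.85.

132.85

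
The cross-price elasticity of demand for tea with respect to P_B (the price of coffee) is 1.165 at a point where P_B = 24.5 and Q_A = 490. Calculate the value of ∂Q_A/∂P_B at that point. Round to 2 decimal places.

ε = (∂Q_A/∂P_B)·(P_B/Q_A) ⇒ ∂Q_A/∂P_B = ε·Q_A/P_B = 1.165 × 490/24.5 ≈ 23.30.

23.30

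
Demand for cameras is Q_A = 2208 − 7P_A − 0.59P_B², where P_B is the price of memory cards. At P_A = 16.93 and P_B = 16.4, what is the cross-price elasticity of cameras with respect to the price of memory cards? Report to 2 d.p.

-0.16

At P_A = 16.93 and P_B = 16.4: Q_A = 1930.804.
∂Q_A/∂P_B = -1.18P_B = -1.18(16.4) = -19.3520.
ε = (∂Q_A/∂P_B)(P_B/Q_A) = -19.3520 × (16.4/1930.804) ≈ -0.16.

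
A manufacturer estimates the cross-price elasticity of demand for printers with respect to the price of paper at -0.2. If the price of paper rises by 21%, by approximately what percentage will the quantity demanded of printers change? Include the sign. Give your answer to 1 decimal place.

%ΔQ ≈ ε × %ΔP of paper = -0.2 × (21%) = -4.2%.

-4.2%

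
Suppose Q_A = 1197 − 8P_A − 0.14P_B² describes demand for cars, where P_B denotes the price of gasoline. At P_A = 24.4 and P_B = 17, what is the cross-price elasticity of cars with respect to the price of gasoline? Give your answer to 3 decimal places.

At P_A = 24.4 and P_B = 17: Q_A = 961.34.
∂Q_A/∂P_B = -0.28P_B = -0.28(17) = -4.7600.
ε = (∂Q_A/∂P_B)(P_B/Q_A) = -4.7600 × (17/961.34) ≈ -0.084.

-0.084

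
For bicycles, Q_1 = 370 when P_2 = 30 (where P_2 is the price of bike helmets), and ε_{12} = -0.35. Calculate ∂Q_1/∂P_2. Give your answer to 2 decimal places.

-4.32

ε = (∂Q_1/∂P_2)·(P_2/Q_1) ⇒ ∂Q_1/∂P_2 = ε·Q_1/P_2 = -0.35 × 370/30 ≈ -4.32.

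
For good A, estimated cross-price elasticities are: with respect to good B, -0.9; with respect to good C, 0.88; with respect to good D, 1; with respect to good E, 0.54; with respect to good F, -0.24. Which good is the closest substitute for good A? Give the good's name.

good D

Substitutes have ε > 0. Among the positive values, 1 (good D) is largest.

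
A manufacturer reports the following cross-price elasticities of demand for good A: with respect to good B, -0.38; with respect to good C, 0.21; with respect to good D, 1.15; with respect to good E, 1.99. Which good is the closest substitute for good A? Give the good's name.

Substitutes have ε > 0. Among the positive values, 1.99 (good E) is largest.

good E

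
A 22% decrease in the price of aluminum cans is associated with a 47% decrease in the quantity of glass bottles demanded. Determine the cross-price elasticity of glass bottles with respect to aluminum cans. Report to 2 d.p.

ε = (%ΔQ of glass bottles) / (%ΔP of aluminum cans) = (-47%) / (-22%) ≈ 2.14.
Positive cross-price elasticity: substitutes.

2.14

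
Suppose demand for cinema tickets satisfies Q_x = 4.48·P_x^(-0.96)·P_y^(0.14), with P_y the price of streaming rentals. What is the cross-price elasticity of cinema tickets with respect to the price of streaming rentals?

0.14

In a log-linear (constant-elasticity) demand function, the coefficient on the exponent of P_y is the cross-price elasticity.
ε = 0.14. Positive, so cinema tickets and streaming rentals are substitutes.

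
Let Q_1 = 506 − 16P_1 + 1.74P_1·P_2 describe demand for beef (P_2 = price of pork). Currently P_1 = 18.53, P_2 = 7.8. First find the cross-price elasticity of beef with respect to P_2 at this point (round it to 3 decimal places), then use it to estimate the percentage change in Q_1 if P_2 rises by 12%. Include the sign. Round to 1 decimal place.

6.6%

At P_1 = 18.53, P_2 = 7.8: Q_1 = 461.009.
∂Q_1/∂P_2 = 1.74P_1 = 32.2422.
ε = (∂Q_1/∂P_2)(P_2/Q_1) = 32.2422 × 7.8/461.009 ≈ 0.546.
%ΔQ_1 ≈ ε × %ΔP_2 = 0.546 × (12%) = 6.6%.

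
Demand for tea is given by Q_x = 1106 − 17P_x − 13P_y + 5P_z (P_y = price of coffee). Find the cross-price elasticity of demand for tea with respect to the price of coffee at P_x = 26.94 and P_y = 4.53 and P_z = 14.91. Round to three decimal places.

At P_x = 26.94 and P_y = 4.53 and P_z = 14.91: Q_x = 663.68.
∂Q_x/∂P_y = -13.
ε = (∂Q_x/∂P_y)(P_y/Q_x) = -13 × (4.53/663.68) ≈ -0.089.

-0.089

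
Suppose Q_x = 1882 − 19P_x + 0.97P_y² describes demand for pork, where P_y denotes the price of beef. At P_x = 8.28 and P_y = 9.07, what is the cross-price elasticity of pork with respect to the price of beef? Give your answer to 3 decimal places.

0.088

At P_x = 8.28 and P_y = 9.07: Q_x = 1804.477.
∂Q_x/∂P_y = 1.94P_y = 1.94(9.07) = 17.5958.
ε = (∂Q_x/∂P_y)(P_y/Q_x) = 17.5958 × (9.07/1804.477) ≈ 0.088.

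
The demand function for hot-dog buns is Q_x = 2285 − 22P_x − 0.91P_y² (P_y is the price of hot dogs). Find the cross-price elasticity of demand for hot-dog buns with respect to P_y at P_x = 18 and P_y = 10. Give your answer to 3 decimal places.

At P_x = 18 and P_y = 10: Q_x = 1798.
∂Q_x/∂P_y = -1.82P_y = -1.82(10) = -18.2000.
ε = (∂Q_x/∂P_y)(P_y/Q_x) = -18.2000 × (10/1798) ≈ -0.101.

-0.101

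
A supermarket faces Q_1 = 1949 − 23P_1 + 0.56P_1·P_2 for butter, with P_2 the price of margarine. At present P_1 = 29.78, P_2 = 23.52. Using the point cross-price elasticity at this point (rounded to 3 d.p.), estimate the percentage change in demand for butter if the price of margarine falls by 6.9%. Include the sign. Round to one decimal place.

-1.6%

At P_1 = 29.78, P_2 = 23.52: Q_1 = 1656.298.
∂Q_1/∂P_2 = 0.56P_1 = 16.6768.
ε = (∂Q_1/∂P_2)(P_2/Q_1) = 16.6768 × 23.52/1656.298 ≈ 0.237.
%ΔQ_1 ≈ ε × %ΔP_2 = 0.237 × (-6.9%) = -1.6%.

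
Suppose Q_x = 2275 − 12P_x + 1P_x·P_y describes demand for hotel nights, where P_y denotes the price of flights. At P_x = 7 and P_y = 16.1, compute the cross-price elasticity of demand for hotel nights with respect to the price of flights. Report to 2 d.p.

0.05

At P_x = 7 and P_y = 16.1: Q_x = 2303.7.
∂Q_x/∂P_y = 1P_x = 1(7) = 7.0000.
ε = (∂Q_x/∂P_y)(P_y/Q_x) = 7.0000 × (16.1/2303.7) ≈ 0.05.
ε > 0: substitutes.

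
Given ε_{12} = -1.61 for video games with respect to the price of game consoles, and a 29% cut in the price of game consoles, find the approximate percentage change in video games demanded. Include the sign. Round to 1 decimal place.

%ΔQ ≈ ε × %ΔP of game consoles = -1.61 × (-29%) = 46.7%.

46.7%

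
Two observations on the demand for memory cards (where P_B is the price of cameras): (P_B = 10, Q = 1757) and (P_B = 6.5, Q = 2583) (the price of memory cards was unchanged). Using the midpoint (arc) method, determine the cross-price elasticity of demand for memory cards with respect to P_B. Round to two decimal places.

-0.90

ΔQ_A = 2583 − 1757 = 826; ΔP_B = 6.5 − 10 = -3.5.
Midpoints: Q̄_A = 2170.0, P̄_B = 8.25.
ε = (ΔQ_A/Q̄_A)/(ΔP_B/P̄_B) = (826/2170.0)/(-3.5/8.25) ≈ -0.90.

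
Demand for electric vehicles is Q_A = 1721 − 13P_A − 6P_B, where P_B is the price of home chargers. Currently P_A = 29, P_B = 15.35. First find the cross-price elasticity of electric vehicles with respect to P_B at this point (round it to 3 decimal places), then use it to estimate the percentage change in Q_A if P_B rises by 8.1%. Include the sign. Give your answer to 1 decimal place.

-0.6%

At P_A = 29, P_B = 15.35: Q_A = 1251.9.
∂Q_A/∂P_B = -6.
ε = (∂Q_A/∂P_B)(P_B/Q_A) = -6.0000 × 15.35/1251.9 ≈ -0.074.
%ΔQ_A ≈ ε × %ΔP_B = -0.074 × (8.1%) = -0.6%.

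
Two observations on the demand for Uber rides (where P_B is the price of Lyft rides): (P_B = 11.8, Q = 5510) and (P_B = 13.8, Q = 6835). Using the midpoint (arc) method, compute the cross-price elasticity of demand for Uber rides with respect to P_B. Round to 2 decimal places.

ΔQ_A = 6835 − 5510 = 1325; ΔP_B = 13.8 − 11.8 = 2.
Midpoints: Q̄_A = 6172.5, P̄_B = 12.80.
ε = (ΔQ_A/Q̄_A)/(ΔP_B/P̄_B) = (1325/6172.5)/(2/12.80) ≈ 1.37.

1.37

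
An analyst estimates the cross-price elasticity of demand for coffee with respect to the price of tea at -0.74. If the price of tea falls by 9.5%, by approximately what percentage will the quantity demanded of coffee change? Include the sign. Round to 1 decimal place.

%ΔQ ≈ ε × %ΔP of tea = -0.74 × (-9.5%) = 7.0%.

7.0%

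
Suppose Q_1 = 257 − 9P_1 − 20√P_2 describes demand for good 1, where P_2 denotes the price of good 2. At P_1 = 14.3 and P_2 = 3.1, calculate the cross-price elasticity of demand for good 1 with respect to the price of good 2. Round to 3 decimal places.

At P_1 = 14.3 and P_2 = 3.1: Q_1 = 93.086.
∂Q_1/∂P_2 = -20/(2√P_2) = -20/(2√3.1) = -5.6796.
ε = (∂Q_1/∂P_2)(P_2/Q_1) = -5.6796 × (3.1/93.086) ≈ -0.189.
ε < 0: complements.

-0.189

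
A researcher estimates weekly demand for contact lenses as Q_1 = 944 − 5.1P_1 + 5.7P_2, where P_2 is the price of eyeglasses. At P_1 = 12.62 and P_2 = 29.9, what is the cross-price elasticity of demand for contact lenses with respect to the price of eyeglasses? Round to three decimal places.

0.162

At P_1 = 12.62 and P_2 = 29.9: Q_1 = 1050.068.
∂Q_1/∂P_2 = 5.7.
ε = (∂Q_1/∂P_2)(P_2/Q_1) = 5.7 × (29.9/1050.068) ≈ 0.162.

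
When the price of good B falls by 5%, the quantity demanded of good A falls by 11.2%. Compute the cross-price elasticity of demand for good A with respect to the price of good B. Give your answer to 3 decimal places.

2.240

ε = (%ΔQ of good A) / (%ΔP of good B) = (-11.2%) / (-5%) ≈ 2.240.
Positive cross-price elasticity: substitutes.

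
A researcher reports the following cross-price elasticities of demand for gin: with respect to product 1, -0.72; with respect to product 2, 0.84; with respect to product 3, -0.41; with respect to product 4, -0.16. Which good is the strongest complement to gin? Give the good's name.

product 1

Complements have ε < 0. The most negative value is -0.72 (product 1).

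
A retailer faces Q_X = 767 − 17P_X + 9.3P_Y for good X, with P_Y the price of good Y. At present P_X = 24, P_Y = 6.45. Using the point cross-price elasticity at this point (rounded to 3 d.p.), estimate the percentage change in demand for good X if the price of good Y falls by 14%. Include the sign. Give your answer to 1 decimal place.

-2.0%

At P_X = 24, P_Y = 6.45: Q_X = 418.985.
∂Q_X/∂P_Y = 9.3.
ε = (∂Q_X/∂P_Y)(P_Y/Q_X) = 9.3000 × 6.45/418.985 ≈ 0.143.
%ΔQ_X ≈ ε × %ΔP_Y = 0.143 × (-14%) = -2.0%.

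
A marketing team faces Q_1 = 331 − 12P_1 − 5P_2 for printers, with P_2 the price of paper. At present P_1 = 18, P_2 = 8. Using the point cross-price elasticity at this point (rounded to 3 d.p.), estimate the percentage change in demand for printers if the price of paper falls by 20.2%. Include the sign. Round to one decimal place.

10.8%

At P_1 = 18, P_2 = 8: Q_1 = 75.
∂Q_1/∂P_2 = -5.
ε = (∂Q_1/∂P_2)(P_2/Q_1) = -5.0000 × 8/75 ≈ -0.533.
%ΔQ_1 ≈ ε × %ΔP_2 = -0.533 × (-20.2%) = 10.8%.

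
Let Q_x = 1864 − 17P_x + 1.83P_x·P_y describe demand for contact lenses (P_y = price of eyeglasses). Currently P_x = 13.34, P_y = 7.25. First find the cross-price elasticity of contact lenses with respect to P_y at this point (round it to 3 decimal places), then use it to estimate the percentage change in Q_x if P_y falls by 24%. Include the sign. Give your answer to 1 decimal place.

At P_x = 13.34, P_y = 7.25: Q_x = 1814.208.
∂Q_x/∂P_y = 1.83P_x = 24.4122.
ε = (∂Q_x/∂P_y)(P_y/Q_x) = 24.4122 × 7.25/1814.208 ≈ 0.098.
%ΔQ_x ≈ ε × %ΔP_y = 0.098 × (-24%) = -2.4%.

-2.4%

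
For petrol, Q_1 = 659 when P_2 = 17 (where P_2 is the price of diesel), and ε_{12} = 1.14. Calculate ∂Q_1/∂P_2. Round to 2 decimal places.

44.19

ε = (∂Q_1/∂P_2)·(P_2/Q_1) ⇒ ∂Q_1/∂P_2 = ε·Q_1/P_2 = 1.14 × 659/17 ≈ 44.19.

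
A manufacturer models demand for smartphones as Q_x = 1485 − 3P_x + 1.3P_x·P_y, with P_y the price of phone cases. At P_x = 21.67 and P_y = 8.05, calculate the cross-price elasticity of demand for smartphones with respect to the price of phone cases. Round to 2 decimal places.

0.14

At P_x = 21.67 and P_y = 8.05: Q_x = 1646.767.
∂Q_x/∂P_y = 1.3P_x = 1.3(21.67) = 28.1710.
ε = (∂Q_x/∂P_y)(P_y/Q_x) = 28.1710 × (8.05/1646.767) ≈ 0.14.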